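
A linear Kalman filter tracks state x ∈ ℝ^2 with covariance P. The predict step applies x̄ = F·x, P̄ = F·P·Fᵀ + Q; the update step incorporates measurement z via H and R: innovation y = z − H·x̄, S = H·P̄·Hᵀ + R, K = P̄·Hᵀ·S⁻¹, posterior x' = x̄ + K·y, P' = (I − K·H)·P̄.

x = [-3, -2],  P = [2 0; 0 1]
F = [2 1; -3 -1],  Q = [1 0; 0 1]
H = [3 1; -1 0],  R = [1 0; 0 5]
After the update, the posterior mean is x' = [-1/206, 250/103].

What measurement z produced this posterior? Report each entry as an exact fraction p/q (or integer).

x̄ = F·x = [-8, 11]
P̄ = F·P·Fᵀ + Q = [10 -13; -13 20]
S = H·P̄·Hᵀ + R = [33 -17; -17 15]
K = P̄·Hᵀ·S⁻¹ = [85/206 -41/206; -32/103 53/103]
x' − x̄ = [1647/206, -883/103] = K·y
y = (KᵀK)⁻¹·Kᵀ·(x' − x̄) = [16, -7]
z = y + H·x̄ = [16, -7] + [-13, 8] = [3, 1]

z = [3, 1]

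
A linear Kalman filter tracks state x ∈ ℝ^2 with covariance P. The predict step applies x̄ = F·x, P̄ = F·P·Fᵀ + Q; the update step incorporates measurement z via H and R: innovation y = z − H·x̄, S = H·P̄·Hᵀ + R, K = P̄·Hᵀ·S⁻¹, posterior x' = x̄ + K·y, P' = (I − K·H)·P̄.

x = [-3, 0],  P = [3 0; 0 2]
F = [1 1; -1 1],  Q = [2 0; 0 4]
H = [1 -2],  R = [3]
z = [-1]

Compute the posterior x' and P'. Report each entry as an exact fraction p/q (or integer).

x̄ = F·x = [-3, 3]
P̄ = F·P·Fᵀ + Q = [7 -1; -1 9]
y = z − H·x̄ = [8]
S = H·P̄·Hᵀ + R = [50]
K = P̄·Hᵀ·S⁻¹ = [9/50; -19/50]
x' = x̄ + K·y = [-39/25, -1/25]
P' = (I − K·H)·P̄ = [269/50 121/50; 121/50 89/50]

x' = [-39/25, -1/25]
P' = [269/50 121/50; 121/50 89/50]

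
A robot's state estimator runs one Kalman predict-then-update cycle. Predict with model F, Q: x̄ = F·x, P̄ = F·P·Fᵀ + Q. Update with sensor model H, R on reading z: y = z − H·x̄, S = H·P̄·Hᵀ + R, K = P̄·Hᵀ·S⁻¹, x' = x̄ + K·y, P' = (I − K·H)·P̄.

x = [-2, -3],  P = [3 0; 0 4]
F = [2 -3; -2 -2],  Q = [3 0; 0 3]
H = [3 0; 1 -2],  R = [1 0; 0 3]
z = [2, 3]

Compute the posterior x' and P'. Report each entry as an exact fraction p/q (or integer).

x̄ = F·x = [5, 10]
P̄ = F·P·Fᵀ + Q = [51 12; 12 31]
y = z − H·x̄ = [-13, 18]
S = H·P̄·Hᵀ + R = [460 81; 81 130]
K = P̄·Hᵀ·S⁻¹ = [17703/53239 27/53239; 8730/53239 -25916/53239]
x' = x̄ + K·y = [36542/53239, -47588/53239]
P' = (I − K·H)·P̄ = [5901/53239 2910/53239; 2910/53239 40329/53239]

x' = [36542/53239, -47588/53239]
P' = [5901/53239 2910/53239; 2910/53239 40329/53239]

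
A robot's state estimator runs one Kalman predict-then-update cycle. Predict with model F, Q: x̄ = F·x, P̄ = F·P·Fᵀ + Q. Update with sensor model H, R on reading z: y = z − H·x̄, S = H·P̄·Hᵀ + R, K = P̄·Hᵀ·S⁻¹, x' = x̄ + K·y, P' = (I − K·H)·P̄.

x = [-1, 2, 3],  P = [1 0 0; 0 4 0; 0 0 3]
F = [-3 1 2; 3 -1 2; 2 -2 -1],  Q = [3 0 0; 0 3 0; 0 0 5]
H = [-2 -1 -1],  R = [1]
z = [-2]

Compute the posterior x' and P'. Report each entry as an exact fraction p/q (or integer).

x̄ = F·x = [11, 1, -9]
P̄ = F·P·Fᵀ + Q = [28 -1 -20; -1 28 8; -20 8 28]
y = z − H·x̄ = [12]
S = H·P̄·Hᵀ + R = [101]
K = P̄·Hᵀ·S⁻¹ = [-35/101; -34/101; 4/101]
x' = x̄ + K·y = [691/101, -307/101, -861/101]
P' = (I − K·H)·P̄ = [1603/101 -1291/101 -1880/101; -1291/101 1672/101 944/101; -1880/101 944/101 2812/101]

x' = [691/101, -307/101, -861/101]
P' = [1603/101 -1291/101 -1880/101; -1291/101 1672/101 944/101; -1880/101 944/101 2812/101]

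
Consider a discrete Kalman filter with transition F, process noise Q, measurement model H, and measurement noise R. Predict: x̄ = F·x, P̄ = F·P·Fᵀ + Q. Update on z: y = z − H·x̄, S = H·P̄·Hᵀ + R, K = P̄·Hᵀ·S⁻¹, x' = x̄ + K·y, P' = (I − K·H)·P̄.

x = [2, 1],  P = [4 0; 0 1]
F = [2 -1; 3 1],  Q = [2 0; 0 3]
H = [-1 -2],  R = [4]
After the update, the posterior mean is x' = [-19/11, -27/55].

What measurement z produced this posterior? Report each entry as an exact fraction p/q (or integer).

x̄ = F·x = [3, 7]
P̄ = F·P·Fᵀ + Q = [19 23; 23 40]
S = H·P̄·Hᵀ + R = [275]
K = P̄·Hᵀ·S⁻¹ = [-13/55; -103/275]
x' − x̄ = [-52/11, -412/55] = K·y
y = (KᵀK)⁻¹·Kᵀ·(x' − x̄) = [20]
z = y + H·x̄ = [20] + [-17] = [3]

z = [3]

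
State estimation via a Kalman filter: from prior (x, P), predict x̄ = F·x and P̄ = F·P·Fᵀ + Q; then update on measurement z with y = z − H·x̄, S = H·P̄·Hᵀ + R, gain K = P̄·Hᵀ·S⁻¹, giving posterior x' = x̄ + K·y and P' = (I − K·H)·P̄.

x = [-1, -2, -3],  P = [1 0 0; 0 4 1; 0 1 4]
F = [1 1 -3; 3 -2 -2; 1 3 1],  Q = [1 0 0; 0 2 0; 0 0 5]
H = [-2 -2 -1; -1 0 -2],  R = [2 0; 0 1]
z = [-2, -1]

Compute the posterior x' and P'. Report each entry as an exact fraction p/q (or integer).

x̄ = F·x = [6, 7, -10]
P̄ = F·P·Fᵀ + Q = [36 23 -7; 23 51 -37; -7 -37 52]
y = z − H·x̄ = [14, -15]
S = H·P̄·Hᵀ + R = [410 39; 39 217]
K = P̄·Hᵀ·S⁻¹ = [-23229/87449 -4691/87449; -26076/87449 25239/87449; 11595/87449 -41174/87449]
x' = x̄ + K·y = [269853/87449, -131506/87449, -94550/87449]
P' = (I − K·H)·P̄ = [466543/87449 -327851/87449 -230926/87449; -327851/87449 278274/87449 151306/87449; -230926/87449 151306/87449 136050/87449]

x' = [269853/87449, -131506/87449, -94550/87449]
P' = [466543/87449 -327851/87449 -230926/87449; -327851/87449 278274/87449 151306/87449; -230926/87449 151306/87449 136050/87449]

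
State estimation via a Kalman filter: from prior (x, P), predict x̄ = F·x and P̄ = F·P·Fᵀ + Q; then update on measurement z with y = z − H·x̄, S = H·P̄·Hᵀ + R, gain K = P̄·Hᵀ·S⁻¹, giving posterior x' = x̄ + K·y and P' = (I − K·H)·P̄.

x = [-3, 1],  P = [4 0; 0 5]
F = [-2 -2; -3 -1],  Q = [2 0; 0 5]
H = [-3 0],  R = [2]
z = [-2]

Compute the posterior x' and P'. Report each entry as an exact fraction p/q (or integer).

x' = [59/86, 433/86]
P' = [19/86 17/86; 17/86 1355/86]

x̄ = F·x = [4, 8]
P̄ = F·P·Fᵀ + Q = [38 34; 34 46]
y = z − H·x̄ = [10]
S = H·P̄·Hᵀ + R = [344]
K = P̄·Hᵀ·S⁻¹ = [-57/172; -51/172]
x' = x̄ + K·y = [59/86, 433/86]
P' = (I − K·H)·P̄ = [19/86 17/86; 17/86 1355/86]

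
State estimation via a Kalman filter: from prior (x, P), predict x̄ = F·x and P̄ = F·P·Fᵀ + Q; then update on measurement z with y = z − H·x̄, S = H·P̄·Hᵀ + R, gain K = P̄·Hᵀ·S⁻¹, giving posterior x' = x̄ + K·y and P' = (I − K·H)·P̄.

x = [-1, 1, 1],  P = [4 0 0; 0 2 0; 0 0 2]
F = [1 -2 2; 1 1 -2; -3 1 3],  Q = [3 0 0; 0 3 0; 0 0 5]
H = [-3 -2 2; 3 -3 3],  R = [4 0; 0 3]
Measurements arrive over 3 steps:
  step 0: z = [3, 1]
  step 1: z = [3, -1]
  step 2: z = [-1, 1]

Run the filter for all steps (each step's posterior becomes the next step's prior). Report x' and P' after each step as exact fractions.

step 0: x' = [-33841/70579, 26999/70579, 85004/70579], P' = [44732/211737 -2654/70579 -24686/211737; -2654/70579 182660/70579 178193/70579; -24686/211737 178193/70579 580256/211737]
step 1: x' = [-3679441487/5665499703, -341745870/629499967, -290308394/1888499901], P' = [1146203324/5665499703 -2222076/629499967 -149132692/1888499901; -2222076/629499967 1445764841/629499967 1409761027/629499967; -149132692/1888499901 1409761027/629499967 1548373493/629499967]
step 2: x' = [4329858959581/13570714722545, -32010099776143/67853573612725, -31220040619166/67853573612725], P' = [548887062634/2714142944509 -36187438092/13570714722545 -1058313781529/13570714722545; -36187438092/13570714722545 155148679299086/67853573612725 151192867295632/67853573612725; -1058313781529/13570714722545 151192867295632/67853573612725 332095320631343/135707147225450]

step 0: x̄ = F·x = [-1, -2, 7]
step 0: P̄ = F·P·Fᵀ + Q = [23 -8 -4; -8 17 -22; -4 -22 61]
step 0: y = z − H·x̄ = [-18, -23]
step 0: S = H·P̄·Hᵀ + R = [651 513; 513 1380]
step 0: K = P̄·Hᵀ·S⁻¹ = [-41911/211737 9336/70579; -243/70579 -7121/70579; 41353/211737 6997/70579]
step 0: x' = x̄ + K·y = [-33841/70579, 26999/70579, 85004/70579]
step 0: P' = (I − K·H)·P̄ = [44732/211737 -2654/70579 -24686/211737; -2654/70579 182660/70579 178193/70579; -24686/211737 178193/70579 580256/211737]
step 1: x̄ = F·x = [82169/70579, -176850/70579, 383534/70579]
step 1: P̄ = F·P·Fᵀ + Q = [849359/211737 -52272/70579 43796/70579; -52272/70579 497817/70579 -913141/70579; 43796/70579 -913141/70579 3643717/70579]
step 1: y = z − H·x̄ = [-662524/70579, -1998238/70579]
step 1: S = H·P̄·Hᵀ + R = [25548841/70579 32970615/70579; 32970615/70579 58199382/70579]
step 1: K = P̄·Hᵀ·S⁻¹ = [-357784063/1888499901 718803932/5665499703; -16335350/629499967 -38225890/629499967; 106589406/629499967 266704706/1888499901]
step 1: x' = x̄ + K·y = [-3679441487/5665499703, -341745870/629499967, -290308394/1888499901]
step 1: P' = (I − K·H)·P̄ = [1146203324/5665499703 -2222076/629499967 -149132692/1888499901; -2222076/629499967 1445764841/629499967 1409761027/629499967; -149132692/1888499901 1409761027/629499967 1548373493/629499967]
step 2: x̄ = F·x = [730133809/5665499703, -5013303953/5665499703, 1783278695/1888499901]
step 2: P̄ = F·P·Fᵀ + Q = [22719290945/5665499703 -4471915420/5665499703 1533532660/1888499901; -4471915420/5665499703 37894229714/5665499703 -21779210366/1888499901; 1533532660/1888499901 -21779210366/1888499901 29041524207/629499967]
step 2: y = z − H·x̄ = [-24201378352/5665499703, -3068257982/629499967]
step 2: S = H·P̄·Hᵀ + R = [1838038295609/5665499703 260885344437/629499967; 260885344437/629499967 472696027419/629499967]
step 2: K = P̄·Hᵀ·S⁻¹ = [-2569389656596/13570714722545 1722308969733/13570714722545; -1842203108882/67853573612725 -4136749193914/67853573612725; 22792146381507/135707147225450 19126448224789/135707147225450]
step 2: x' = x̄ + K·y = [4329858959581/13570714722545, -32010099776143/67853573612725, -31220040619166/67853573612725]
step 2: P' = (I − K·H)·P̄ = [548887062634/2714142944509 -36187438092/13570714722545 -1058313781529/13570714722545; -36187438092/13570714722545 155148679299086/67853573612725 151192867295632/67853573612725; -1058313781529/13570714722545 151192867295632/67853573612725 332095320631343/135707147225450]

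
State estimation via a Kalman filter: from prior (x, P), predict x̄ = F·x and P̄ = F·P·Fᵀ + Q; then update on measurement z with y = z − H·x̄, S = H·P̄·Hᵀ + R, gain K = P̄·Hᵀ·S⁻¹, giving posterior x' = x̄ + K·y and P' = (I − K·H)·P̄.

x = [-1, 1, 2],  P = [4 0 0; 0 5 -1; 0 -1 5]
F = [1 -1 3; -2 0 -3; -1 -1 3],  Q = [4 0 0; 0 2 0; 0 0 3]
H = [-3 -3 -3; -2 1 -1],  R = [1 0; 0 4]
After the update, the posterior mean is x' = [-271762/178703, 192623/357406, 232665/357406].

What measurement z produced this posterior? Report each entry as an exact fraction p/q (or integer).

x̄ = F·x = [4, -4, 6]
P̄ = F·P·Fᵀ + Q = [64 -56 52; -56 63 -40; 52 -40 63]
S = H·P̄·Hᵀ + R = [919 684; 684 898]
K = P̄·Hᵀ·S⁻¹ = [-108/178703 -46882/178703; -29079/178703 129869/357406; -30231/178703 -36333/357406]
x' − x̄ = [-986574/178703, 1622247/357406, -1911771/357406] = K·y
y = (KᵀK)⁻¹·Kᵀ·(x' − x̄) = [19, 21]
z = y + H·x̄ = [19, 21] + [-18, -18] = [1, 3]

z = [1, 3]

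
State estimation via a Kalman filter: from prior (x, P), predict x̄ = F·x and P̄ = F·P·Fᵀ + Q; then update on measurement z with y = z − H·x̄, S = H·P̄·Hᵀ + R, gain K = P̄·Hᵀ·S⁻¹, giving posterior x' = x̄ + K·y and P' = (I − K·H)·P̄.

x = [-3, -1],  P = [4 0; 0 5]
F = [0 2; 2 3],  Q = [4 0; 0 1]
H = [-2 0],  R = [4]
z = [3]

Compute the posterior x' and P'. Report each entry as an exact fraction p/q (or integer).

x' = [-38/25, -42/5]
P' = [24/25 6/5; 6/5 26]

x̄ = F·x = [-2, -9]
P̄ = F·P·Fᵀ + Q = [24 30; 30 62]
y = z − H·x̄ = [-1]
S = H·P̄·Hᵀ + R = [100]
K = P̄·Hᵀ·S⁻¹ = [-12/25; -3/5]
x' = x̄ + K·y = [-38/25, -42/5]
P' = (I − K·H)·P̄ = [24/25 6/5; 6/5 26]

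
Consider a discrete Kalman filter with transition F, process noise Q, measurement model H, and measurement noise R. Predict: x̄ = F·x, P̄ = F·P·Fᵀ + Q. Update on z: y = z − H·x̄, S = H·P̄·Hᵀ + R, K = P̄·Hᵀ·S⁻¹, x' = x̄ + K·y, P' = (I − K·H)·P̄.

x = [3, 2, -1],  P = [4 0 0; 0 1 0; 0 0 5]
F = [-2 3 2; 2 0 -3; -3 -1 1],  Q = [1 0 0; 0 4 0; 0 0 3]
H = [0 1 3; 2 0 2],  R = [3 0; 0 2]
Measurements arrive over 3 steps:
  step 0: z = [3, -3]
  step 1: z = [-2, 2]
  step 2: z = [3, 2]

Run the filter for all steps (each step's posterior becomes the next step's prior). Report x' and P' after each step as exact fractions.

step 0: x' = [-46/2165, 14712/2165, -9344/6495], P' = [17231/10825 32418/10825 -13337/10825; 32418/10825 118479/10825 -36711/10825; -13337/10825 -36711/10825 44447/32475]
step 1: x' = [375636868/145300215, 83097656/48433405, -198803086/145300215], P' = [1216628201/581200860 359220301/96866810 -954074447/581200860; 359220301/96866810 519707808/48433405 -369564667/96866810; -954074447/581200860 -369564667/96866810 976660769/581200860]
step 2: x' = [-4513495646904/10469674651201, -7217770725357/10469674651201, 13062168687856/10469674651201], P' = [22007585557204/10469674651201 39429695835285/10469674651201 -17371897304593/10469674651201; 39429695835285/10469674651201 114607463944791/10469674651201 -40730478069516/10469674651201; -17371897304593/10469674651201 -40730478069516/10469674651201 17858032592480/10469674651201]

step 0: x̄ = F·x = [-2, 9, -12]
step 0: P̄ = F·P·Fᵀ + Q = [46 -46 31; -46 65 -39; 31 -39 45]
step 0: y = z − H·x̄ = [30, 25]
step 0: S = H·P̄·Hᵀ + R = [239 286; 286 614]
step 0: K = P̄·Hᵀ·S⁻¹ = [-2531/10825 3894/10825; 2782/10825 -4293/10825; 7736/32475 4436/32475]
step 0: x' = x̄ + K·y = [-46/2165, 14712/2165, -9344/6495]
step 0: P' = (I − K·H)·P̄ = [17231/10825 32418/10825 -13337/10825; 32418/10825 118479/10825 -36711/10825; -13337/10825 -36711/10825 44447/32475]
step 1: x̄ = F·x = [113996/6495, 9252/2165, -53066/6495]
step 1: P̄ = F·P·Fᵀ + Q = [1447412/32475 233719/10825 -1138082/32475; 233719/10825 405609/10825 -469509/10825; -1138082/32475 -469509/10825 2006402/32475]
step 1: y = z − H·x̄ = [39484/2165, -7258/433]
step 1: S = H·P̄·Hᵀ + R = [3640236/10825 253012/2165; 253012/2165 63674/433]
step 1: K = P̄·Hᵀ·S⁻¹ = [-15708923/38746724 43758959/96866810; -4618559/19373362 -5172183/48433405; 15835429/38746724 3764387/96866810]
step 1: x' = x̄ + K·y = [375636868/145300215, 83097656/48433405, -198803086/145300215]
step 1: P' = (I − K·H)·P̄ = [1216628201/581200860 359220301/96866810 -954074447/581200860; 359220301/96866810 519707808/48433405 -369564667/96866810; -954074447/581200860 -369564667/96866810 976660769/581200860]
step 2: x̄ = F·x = [-401001004/145300215, 1347682994/145300215, -1575006658/145300215]
step 2: P̄ = F·P·Fᵀ + Q = [5160719471/145300215 6310600483/290600430 -4782108853/145300215; 6310600483/290600430 27430156529/581200860 -7921844512/145300215; -4782108853/145300215 -7921844512/145300215 10749391094/145300215]
step 2: y = z − H·x̄ = [762647525/29060043, 4242615754/145300215]
step 2: S = H·P̄·Hᵀ + R = [45205514041/116240172 5254120981/29060043; 5254120981/29060043 25674171866/145300215]
step 2: K = P̄·Hᵀ·S⁻¹ = [-4228665359498/10469674651201 4635688252611/10469674651201; -2527990087919/10469674651201 -1300782234231/10469674651201; 4281206569308/10469674651201 486135287887/10469674651201]
step 2: x' = x̄ + K·y = [-4513495646904/10469674651201, -7217770725357/10469674651201, 13062168687856/10469674651201]
step 2: P' = (I − K·H)·P̄ = [22007585557204/10469674651201 39429695835285/10469674651201 -17371897304593/10469674651201; 39429695835285/10469674651201 114607463944791/10469674651201 -40730478069516/10469674651201; -17371897304593/10469674651201 -40730478069516/10469674651201 17858032592480/10469674651201]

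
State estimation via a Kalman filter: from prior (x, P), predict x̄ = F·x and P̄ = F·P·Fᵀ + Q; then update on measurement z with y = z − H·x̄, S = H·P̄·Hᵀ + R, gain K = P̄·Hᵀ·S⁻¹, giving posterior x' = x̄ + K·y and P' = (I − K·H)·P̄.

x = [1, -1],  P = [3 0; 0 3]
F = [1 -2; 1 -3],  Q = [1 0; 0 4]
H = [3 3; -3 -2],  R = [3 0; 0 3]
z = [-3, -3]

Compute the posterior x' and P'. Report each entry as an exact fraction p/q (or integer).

x̄ = F·x = [3, 4]
P̄ = F·P·Fᵀ + Q = [16 21; 21 34]
y = z − H·x̄ = [-24, 14]
S = H·P̄·Hᵀ + R = [831 -663; -663 535]
K = P̄·Hᵀ·S⁻¹ = [-5/88 -21/88; 237/836 89/836]
x' = x̄ + K·y = [45/44, -549/418]
P' = (I − K·H)·P̄ = [73/88 -39/44; -39/44 489/418]

x' = [45/44, -549/418]
P' = [73/88 -39/44; -39/44 489/418]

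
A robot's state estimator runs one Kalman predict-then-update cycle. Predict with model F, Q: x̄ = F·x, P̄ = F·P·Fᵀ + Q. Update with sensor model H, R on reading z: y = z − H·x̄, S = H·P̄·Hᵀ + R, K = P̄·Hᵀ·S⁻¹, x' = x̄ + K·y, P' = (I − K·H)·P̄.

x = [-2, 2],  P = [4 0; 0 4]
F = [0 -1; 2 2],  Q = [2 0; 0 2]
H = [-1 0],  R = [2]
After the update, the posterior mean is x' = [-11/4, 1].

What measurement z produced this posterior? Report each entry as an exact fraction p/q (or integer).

z = [3]

x̄ = F·x = [-2, 0]
P̄ = F·P·Fᵀ + Q = [6 -8; -8 34]
S = H·P̄·Hᵀ + R = [8]
K = P̄·Hᵀ·S⁻¹ = [-3/4; 1]
x' − x̄ = [-3/4, 1] = K·y
y = (KᵀK)⁻¹·Kᵀ·(x' − x̄) = [1]
z = y + H·x̄ = [1] + [2] = [3]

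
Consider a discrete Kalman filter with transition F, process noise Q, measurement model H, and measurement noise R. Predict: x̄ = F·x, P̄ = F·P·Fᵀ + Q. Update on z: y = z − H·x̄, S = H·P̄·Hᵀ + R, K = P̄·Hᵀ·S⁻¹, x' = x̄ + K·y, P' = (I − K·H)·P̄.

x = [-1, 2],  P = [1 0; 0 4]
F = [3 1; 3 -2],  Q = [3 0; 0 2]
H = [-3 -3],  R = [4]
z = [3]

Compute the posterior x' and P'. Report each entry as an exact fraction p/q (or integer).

x̄ = F·x = [-1, -7]
P̄ = F·P·Fᵀ + Q = [16 1; 1 27]
y = z − H·x̄ = [-21]
S = H·P̄·Hᵀ + R = [409]
K = P̄·Hᵀ·S⁻¹ = [-51/409; -84/409]
x' = x̄ + K·y = [662/409, -1099/409]
P' = (I − K·H)·P̄ = [3943/409 -3875/409; -3875/409 3987/409]

x' = [662/409, -1099/409]
P' = [3943/409 -3875/409; -3875/409 3987/409]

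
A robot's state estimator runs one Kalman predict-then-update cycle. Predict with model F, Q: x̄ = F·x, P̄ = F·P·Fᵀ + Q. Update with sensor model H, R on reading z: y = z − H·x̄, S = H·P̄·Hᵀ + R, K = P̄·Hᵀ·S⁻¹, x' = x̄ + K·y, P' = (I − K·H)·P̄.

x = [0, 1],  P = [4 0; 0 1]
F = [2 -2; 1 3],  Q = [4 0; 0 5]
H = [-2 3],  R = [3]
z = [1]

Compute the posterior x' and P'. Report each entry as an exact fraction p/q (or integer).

x' = [10/79, 37/79]
P' = [1308/79 858/79; 858/79 1766/237]

x̄ = F·x = [-2, 3]
P̄ = F·P·Fᵀ + Q = [24 2; 2 18]
y = z − H·x̄ = [-12]
S = H·P̄·Hᵀ + R = [237]
K = P̄·Hᵀ·S⁻¹ = [-14/79; 50/237]
x' = x̄ + K·y = [10/79, 37/79]
P' = (I − K·H)·P̄ = [1308/79 858/79; 858/79 1766/237]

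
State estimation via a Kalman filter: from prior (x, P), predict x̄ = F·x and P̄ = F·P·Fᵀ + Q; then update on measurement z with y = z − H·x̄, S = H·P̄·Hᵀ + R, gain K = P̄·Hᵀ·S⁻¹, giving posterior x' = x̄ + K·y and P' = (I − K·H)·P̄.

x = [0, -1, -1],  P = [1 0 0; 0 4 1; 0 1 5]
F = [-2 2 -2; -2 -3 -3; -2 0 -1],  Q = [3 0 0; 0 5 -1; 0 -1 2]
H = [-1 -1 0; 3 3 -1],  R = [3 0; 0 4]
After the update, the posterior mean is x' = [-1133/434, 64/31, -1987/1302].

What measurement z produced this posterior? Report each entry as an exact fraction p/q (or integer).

z = [3, 1]

x̄ = F·x = [0, 6, 1]
P̄ = F·P·Fᵀ + Q = [35 10 12; 10 108 21; 12 21 11]
S = H·P̄·Hᵀ + R = [166 -456; -456 1284]
K = P̄·Hᵀ·S⁻¹ = [-141/434 -17/868; 2/31 35/124; -187/434 -55/651]
x' − x̄ = [-1133/434, -122/31, -3289/1302] = K·y
y = (KᵀK)⁻¹·Kᵀ·(x' − x̄) = [9, -16]
z = y + H·x̄ = [9, -16] + [-6, 17] = [3, 1]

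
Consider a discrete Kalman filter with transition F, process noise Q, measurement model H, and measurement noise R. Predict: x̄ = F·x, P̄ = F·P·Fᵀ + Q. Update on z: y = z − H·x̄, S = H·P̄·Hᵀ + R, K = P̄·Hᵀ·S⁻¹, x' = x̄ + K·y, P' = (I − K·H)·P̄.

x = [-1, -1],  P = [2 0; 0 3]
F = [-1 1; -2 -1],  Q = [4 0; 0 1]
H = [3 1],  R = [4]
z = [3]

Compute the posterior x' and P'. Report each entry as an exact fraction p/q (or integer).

x' = [0, 3]
P' = [143/103 -317/103; -317/103 1011/103]

x̄ = F·x = [0, 3]
P̄ = F·P·Fᵀ + Q = [9 1; 1 12]
y = z − H·x̄ = [0]
S = H·P̄·Hᵀ + R = [103]
K = P̄·Hᵀ·S⁻¹ = [28/103; 15/103]
x' = x̄ + K·y = [0, 3]
P' = (I − K·H)·P̄ = [143/103 -317/103; -317/103 1011/103]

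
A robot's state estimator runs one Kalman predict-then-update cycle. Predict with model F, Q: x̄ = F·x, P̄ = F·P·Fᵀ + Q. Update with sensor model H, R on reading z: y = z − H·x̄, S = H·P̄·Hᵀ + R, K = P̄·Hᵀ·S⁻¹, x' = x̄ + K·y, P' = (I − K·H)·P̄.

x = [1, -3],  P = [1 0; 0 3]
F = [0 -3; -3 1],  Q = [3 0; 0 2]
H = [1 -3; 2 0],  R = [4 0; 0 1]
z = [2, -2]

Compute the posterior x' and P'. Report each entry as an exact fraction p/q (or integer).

x̄ = F·x = [9, -6]
P̄ = F·P·Fᵀ + Q = [30 -9; -9 14]
y = z − H·x̄ = [-25, -20]
S = H·P̄·Hᵀ + R = [214 114; 114 121]
K = P̄·Hᵀ·S⁻¹ = [57/12898 3171/6449; -4119/12898 981/6449]
x' = x̄ + K·y = [-12183/12898, -13653/12898]
P' = (I − K·H)·P̄ = [3171/12898 981/12898; 981/12898 5819/12898]

x' = [-12183/12898, -13653/12898]
P' = [3171/12898 981/12898; 981/12898 5819/12898]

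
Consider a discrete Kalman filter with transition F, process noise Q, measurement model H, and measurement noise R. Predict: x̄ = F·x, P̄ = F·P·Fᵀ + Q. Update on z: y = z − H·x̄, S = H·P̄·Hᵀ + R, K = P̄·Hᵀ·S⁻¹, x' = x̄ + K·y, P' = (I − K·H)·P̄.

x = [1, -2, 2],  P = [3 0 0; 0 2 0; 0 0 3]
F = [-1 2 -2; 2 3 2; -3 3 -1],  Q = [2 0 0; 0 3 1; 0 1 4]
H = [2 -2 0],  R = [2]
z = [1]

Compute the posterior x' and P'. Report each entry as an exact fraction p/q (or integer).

x' = [-896/165, -323/55, -1207/165]
P' = [2203/165 724/55 2471/165; 724/55 741/55 813/55; 2471/165 813/55 6532/165]

x̄ = F·x = [-9, 0, -11]
P̄ = F·P·Fᵀ + Q = [25 -6 27; -6 45 -5; 27 -5 52]
y = z − H·x̄ = [19]
S = H·P̄·Hᵀ + R = [330]
K = P̄·Hᵀ·S⁻¹ = [31/165; -17/55; 32/165]
x' = x̄ + K·y = [-896/165, -323/55, -1207/165]
P' = (I − K·H)·P̄ = [2203/165 724/55 2471/165; 724/55 741/55 813/55; 2471/165 813/55 6532/165]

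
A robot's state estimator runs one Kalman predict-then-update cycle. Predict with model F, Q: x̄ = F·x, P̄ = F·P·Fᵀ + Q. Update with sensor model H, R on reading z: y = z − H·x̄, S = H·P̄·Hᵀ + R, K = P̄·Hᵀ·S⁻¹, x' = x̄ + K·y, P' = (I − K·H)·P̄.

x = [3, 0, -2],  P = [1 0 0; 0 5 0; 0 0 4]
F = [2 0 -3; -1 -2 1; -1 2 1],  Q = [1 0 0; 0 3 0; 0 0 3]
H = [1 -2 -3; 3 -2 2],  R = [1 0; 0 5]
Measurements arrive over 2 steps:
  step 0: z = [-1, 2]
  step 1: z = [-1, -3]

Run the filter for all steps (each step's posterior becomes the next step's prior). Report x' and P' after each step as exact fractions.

step 0: x̄ = F·x = [12, -5, -5]
step 0: P̄ = F·P·Fᵀ + Q = [41 -14 -14; -14 28 -15; -14 -15 28]
step 0: y = z − H·x̄ = [-38, -34]
step 0: S = H·P̄·Hᵀ + R = [366 247; 247 718]
step 0: K = P̄·Hᵀ·S⁻¹ = [49317/201779 17601/201779; 13666/201779 -40673/201779; -59692/201779 32900/201779]
step 0: x' = x̄ + K·y = [-51132/201779, -145321/201779, 140801/201779]
step 0: P' = (I − K·H)·P̄ = [633829/201779 660947/201779 -245794/201779; 660947/201779 785318/201779 -307785/201779; -245794/201779 -307785/201779 143156/201779]
step 1: x̄ = F·x = [-524667/201779, 482575/201779, -98709/201779]
step 1: P̄ = F·P·Fᵀ + Q = [6975027/201779 -7416594/201779 1564402/201779; -7416594/201779 8890110/201779 -1872699/201779; 1564402/201779 -1872699/201779 1140254/201779]
step 1: y = z − H·x̄ = [991911/201779, 2131232/201779]
step 1: S = H·P̄·Hᵀ + R = [50807108/201779 94280537/201779; 94280537/201779 226659138/201779]
step 1: K = P̄·Hᵀ·S⁻¹ = [1055506579/13019569165 1794673769/13019569165; -1538945574/13019569165 -1874375049/13019569165; -577300820/2603913833 363276222/2603913833]
step 1: x' = x̄ + K·y = [-9709154782/13019569165, 3774889667/13019569165, -274730547/2603913833]
step 1: P' = (I − K·H)·P̄ = [14655796633/13019569165 13218264327/13019569165 -855749240/2603913833; 13218264327/13019569165 17659442448/13019569165 -1370778333/2603913833; -855749240/2603913833 -1370778333/2603913833 821036082/2603913833]

step 0: x' = [-51132/201779, -145321/201779, 140801/201779], P' = [633829/201779 660947/201779 -245794/201779; 660947/201779 785318/201779 -307785/201779; -245794/201779 -307785/201779 143156/201779]
step 1: x' = [-9709154782/13019569165, 3774889667/13019569165, -274730547/2603913833], P' = [14655796633/13019569165 13218264327/13019569165 -855749240/2603913833; 13218264327/13019569165 17659442448/13019569165 -1370778333/2603913833; -855749240/2603913833 -1370778333/2603913833 821036082/2603913833]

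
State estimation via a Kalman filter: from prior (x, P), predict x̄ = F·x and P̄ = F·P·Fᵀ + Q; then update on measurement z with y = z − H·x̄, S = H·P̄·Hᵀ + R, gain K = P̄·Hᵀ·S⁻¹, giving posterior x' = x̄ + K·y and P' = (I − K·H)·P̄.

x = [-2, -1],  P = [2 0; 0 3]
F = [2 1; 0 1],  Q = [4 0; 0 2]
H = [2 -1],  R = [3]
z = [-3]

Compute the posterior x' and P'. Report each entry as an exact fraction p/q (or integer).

x' = [-59/28, -25/28]
P' = [111/56 141/56; 141/56 279/56]

x̄ = F·x = [-5, -1]
P̄ = F·P·Fᵀ + Q = [15 3; 3 5]
y = z − H·x̄ = [6]
S = H·P̄·Hᵀ + R = [56]
K = P̄·Hᵀ·S⁻¹ = [27/56; 1/56]
x' = x̄ + K·y = [-59/28, -25/28]
P' = (I − K·H)·P̄ = [111/56 141/56; 141/56 279/56]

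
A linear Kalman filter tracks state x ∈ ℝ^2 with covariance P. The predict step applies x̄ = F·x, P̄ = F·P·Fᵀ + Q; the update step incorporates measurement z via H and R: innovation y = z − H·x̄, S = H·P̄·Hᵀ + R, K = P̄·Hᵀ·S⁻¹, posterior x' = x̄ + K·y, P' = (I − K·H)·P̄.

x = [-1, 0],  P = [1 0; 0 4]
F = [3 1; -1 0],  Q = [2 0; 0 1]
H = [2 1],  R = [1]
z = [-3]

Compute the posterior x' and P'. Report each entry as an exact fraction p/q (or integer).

x' = [-33/17, 43/51]
P' = [12/17 -15/17; -15/17 86/51]

x̄ = F·x = [-3, 1]
P̄ = F·P·Fᵀ + Q = [15 -3; -3 2]
y = z − H·x̄ = [2]
S = H·P̄·Hᵀ + R = [51]
K = P̄·Hᵀ·S⁻¹ = [9/17; -4/51]
x' = x̄ + K·y = [-33/17, 43/51]
P' = (I − K·H)·P̄ = [12/17 -15/17; -15/17 86/51]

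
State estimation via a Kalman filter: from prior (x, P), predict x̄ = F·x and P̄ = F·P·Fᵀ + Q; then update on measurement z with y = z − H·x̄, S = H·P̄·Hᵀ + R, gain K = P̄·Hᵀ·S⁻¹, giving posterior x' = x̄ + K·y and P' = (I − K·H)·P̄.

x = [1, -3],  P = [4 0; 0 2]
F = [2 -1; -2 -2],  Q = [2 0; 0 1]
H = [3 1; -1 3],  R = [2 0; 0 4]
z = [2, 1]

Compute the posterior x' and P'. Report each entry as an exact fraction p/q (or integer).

x' = [1171/2043, 3700/6129]
P' = [148/681 -124/2043; -124/2043 2288/6129]

x̄ = F·x = [5, 4]
P̄ = F·P·Fᵀ + Q = [20 -12; -12 25]
y = z − H·x̄ = [-17, -6]
S = H·P̄·Hᵀ + R = [135 -81; -81 321]
K = P̄·Hᵀ·S⁻¹ = [604/2043 -68/681; 586/6129 67/227]
x' = x̄ + K·y = [1171/2043, 3700/6129]
P' = (I − K·H)·P̄ = [148/681 -124/2043; -124/2043 2288/6129]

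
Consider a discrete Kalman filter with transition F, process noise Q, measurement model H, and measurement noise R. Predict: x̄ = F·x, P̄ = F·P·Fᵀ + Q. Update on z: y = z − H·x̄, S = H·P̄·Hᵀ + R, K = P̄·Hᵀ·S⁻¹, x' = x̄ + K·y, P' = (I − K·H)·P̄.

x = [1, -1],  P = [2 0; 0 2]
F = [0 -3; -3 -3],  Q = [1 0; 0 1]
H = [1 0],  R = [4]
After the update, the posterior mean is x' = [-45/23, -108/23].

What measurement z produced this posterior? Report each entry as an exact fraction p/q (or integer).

z = [-3]

x̄ = F·x = [3, 0]
P̄ = F·P·Fᵀ + Q = [19 18; 18 37]
S = H·P̄·Hᵀ + R = [23]
K = P̄·Hᵀ·S⁻¹ = [19/23; 18/23]
x' − x̄ = [-114/23, -108/23] = K·y
y = (KᵀK)⁻¹·Kᵀ·(x' − x̄) = [-6]
z = y + H·x̄ = [-6] + [3] = [-3]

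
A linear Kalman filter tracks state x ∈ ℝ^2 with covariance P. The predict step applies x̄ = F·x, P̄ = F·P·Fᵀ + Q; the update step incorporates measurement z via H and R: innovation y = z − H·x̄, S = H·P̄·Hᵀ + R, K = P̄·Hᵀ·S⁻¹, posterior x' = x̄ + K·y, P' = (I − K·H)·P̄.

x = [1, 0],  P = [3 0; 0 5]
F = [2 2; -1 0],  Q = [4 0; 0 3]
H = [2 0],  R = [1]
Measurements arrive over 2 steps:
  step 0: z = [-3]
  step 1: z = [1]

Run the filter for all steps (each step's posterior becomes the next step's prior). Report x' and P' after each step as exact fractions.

step 0: x' = [-214/145, -61/145], P' = [36/145 -6/145; -6/145 726/145]
step 1: x' = [1322/2893, 20318/14465], P' = [716/2893 -12/2893; -12/2893 46887/14465]

step 0: x̄ = F·x = [2, -1]
step 0: P̄ = F·P·Fᵀ + Q = [36 -6; -6 6]
step 0: y = z − H·x̄ = [-7]
step 0: S = H·P̄·Hᵀ + R = [145]
step 0: K = P̄·Hᵀ·S⁻¹ = [72/145; -12/145]
step 0: x' = x̄ + K·y = [-214/145, -61/145]
step 0: P' = (I − K·H)·P̄ = [36/145 -6/145; -6/145 726/145]
step 1: x̄ = F·x = [-110/29, 214/145]
step 1: P̄ = F·P·Fᵀ + Q = [716/29 -12/29; -12/29 471/145]
step 1: y = z − H·x̄ = [249/29]
step 1: S = H·P̄·Hᵀ + R = [2893/29]
step 1: K = P̄·Hᵀ·S⁻¹ = [1432/2893; -24/2893]
step 1: x' = x̄ + K·y = [1322/2893, 20318/14465]
step 1: P' = (I − K·H)·P̄ = [716/2893 -12/2893; -12/2893 46887/14465]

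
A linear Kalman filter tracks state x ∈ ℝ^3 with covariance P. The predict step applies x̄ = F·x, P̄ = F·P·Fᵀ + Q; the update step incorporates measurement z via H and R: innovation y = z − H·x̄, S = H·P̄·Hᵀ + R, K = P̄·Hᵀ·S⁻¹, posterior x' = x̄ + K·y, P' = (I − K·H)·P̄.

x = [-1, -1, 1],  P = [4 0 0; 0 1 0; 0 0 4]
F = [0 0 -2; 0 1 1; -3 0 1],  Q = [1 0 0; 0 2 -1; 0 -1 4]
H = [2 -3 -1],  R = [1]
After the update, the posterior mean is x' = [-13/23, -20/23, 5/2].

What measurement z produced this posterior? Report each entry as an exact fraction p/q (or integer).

x̄ = F·x = [-2, 0, 4]
P̄ = F·P·Fᵀ + Q = [17 -8 -8; -8 7 3; -8 3 44]
S = H·P̄·Hᵀ + R = [322]
K = P̄·Hᵀ·S⁻¹ = [33/161; -20/161; -3/14]
x' − x̄ = [33/23, -20/23, -3/2] = K·y
y = (KᵀK)⁻¹·Kᵀ·(x' − x̄) = [7]
z = y + H·x̄ = [7] + [-8] = [-1]

z = [-1]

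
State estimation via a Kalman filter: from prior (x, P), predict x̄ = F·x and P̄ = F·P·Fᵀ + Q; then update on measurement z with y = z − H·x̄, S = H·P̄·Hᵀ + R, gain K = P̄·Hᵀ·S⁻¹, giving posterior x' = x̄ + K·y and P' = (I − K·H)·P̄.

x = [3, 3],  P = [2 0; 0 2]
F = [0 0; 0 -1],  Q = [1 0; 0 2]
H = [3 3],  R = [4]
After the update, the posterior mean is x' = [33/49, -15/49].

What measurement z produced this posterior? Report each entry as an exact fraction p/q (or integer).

x̄ = F·x = [0, -3]
P̄ = F·P·Fᵀ + Q = [1 0; 0 4]
S = H·P̄·Hᵀ + R = [49]
K = P̄·Hᵀ·S⁻¹ = [3/49; 12/49]
x' − x̄ = [33/49, 132/49] = K·y
y = (KᵀK)⁻¹·Kᵀ·(x' − x̄) = [11]
z = y + H·x̄ = [11] + [-9] = [2]

z = [2]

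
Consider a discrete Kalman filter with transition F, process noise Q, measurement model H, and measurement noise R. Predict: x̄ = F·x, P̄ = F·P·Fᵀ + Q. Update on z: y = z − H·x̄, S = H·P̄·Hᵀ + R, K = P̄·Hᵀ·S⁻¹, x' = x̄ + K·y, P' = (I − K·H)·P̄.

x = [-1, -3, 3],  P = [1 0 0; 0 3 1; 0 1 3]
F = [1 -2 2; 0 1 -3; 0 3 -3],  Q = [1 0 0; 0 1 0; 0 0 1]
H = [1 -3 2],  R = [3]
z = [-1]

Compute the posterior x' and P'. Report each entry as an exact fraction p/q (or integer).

x̄ = F·x = [11, -12, -18]
P̄ = F·P·Fᵀ + Q = [18 -16 -24; -16 25 24; -24 24 37]
y = z − H·x̄ = [-12]
S = H·P̄·Hᵀ + R = [106]
K = P̄·Hᵀ·S⁻¹ = [9/53; -43/106; -11/53]
x' = x̄ + K·y = [475/53, -378/53, -822/53]
P' = (I − K·H)·P̄ = [792/53 -461/53 -1074/53; -461/53 801/106 799/53; -1074/53 799/53 1719/53]

x' = [475/53, -378/53, -822/53]
P' = [792/53 -461/53 -1074/53; -461/53 801/106 799/53; -1074/53 799/53 1719/53]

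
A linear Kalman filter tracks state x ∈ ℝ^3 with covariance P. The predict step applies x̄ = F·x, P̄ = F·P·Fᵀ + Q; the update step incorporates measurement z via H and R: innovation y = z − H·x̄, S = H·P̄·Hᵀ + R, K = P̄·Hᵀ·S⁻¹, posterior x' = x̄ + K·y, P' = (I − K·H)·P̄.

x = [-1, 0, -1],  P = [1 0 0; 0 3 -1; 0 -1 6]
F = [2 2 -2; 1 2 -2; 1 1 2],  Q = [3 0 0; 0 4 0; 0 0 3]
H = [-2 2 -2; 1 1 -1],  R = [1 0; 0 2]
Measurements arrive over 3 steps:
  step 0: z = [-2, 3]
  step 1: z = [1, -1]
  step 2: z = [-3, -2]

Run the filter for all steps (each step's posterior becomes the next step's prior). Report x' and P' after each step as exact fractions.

step 0: x̄ = F·x = [0, 1, -3]
step 0: P̄ = F·P·Fᵀ + Q = [51 46 -18; 46 49 -19; -18 -19 27]
step 0: y = z − H·x̄ = [-10, -1]
step 0: S = H·P̄·Hᵀ + R = [149 126; 126 295]
step 0: K = P̄·Hᵀ·S⁻¹ = [-6820/28079 13859/28079; -1384/28079 11442/28079; -8456/28079 -2480/28079]
step 0: x' = x̄ + K·y = [54341/28079, 30477/28079, 2803/28079]
step 0: P' = (I − K·H)·P̄ = [15564/28079 11788/28079 -366/28079; 11788/28079 132379/28079 121283/28079; -366/28079 121283/28079 125877/28079]
step 1: x̄ = F·x = [164030/28079, 109689/28079, 90424/28079]
step 1: P̄ = F·P·Fᵀ + Q = [306485/28079 166812/28079 81364/28079; 166812/28079 239256/28079 54744/28079; 81364/28079 54744/28079 1242932/28079]
step 1: y = z − H·x̄ = [317609/28079, -211374/28079]
step 1: S = H·P̄·Hᵀ + R = [6061235/28079 2132430/28079; 2132430/28079 1906239/28079]
step 1: K = P̄·Hᵀ·S⁻¹ = [-19925548/83180845 23635385/49908507; -1618512/16636169 4876644/16636169; -29439728/83180845 -9218696/49908507]
step 1: x' = x̄ + K·y = [-36001608/83180845, 9970263/16636169, 50531592/83180845]
step 1: P' = (I − K·H)·P̄ = [133121086/249542535 5281272/16636169 -24013684/249542535; 5281272/16636169 82777752/16636169 78305736/16636169; -24013684/249542535 78305736/16636169 1242759316/249542535]
step 2: x̄ = F·x = [-14672754/16636169, -37362162/83180845, 114912891/83180845]
step 2: P̄ = F·P·Fᵀ + Q = [529597625/49908507 95110188/16636169 79311700/49908507; 95110188/16636169 695078782/83180845 77415234/83180845; 79311700/49908507 77415234/83180845 11855179819/249542535]
step 2: y = z − H·x̄ = [-8338179/7561895, 59277133/83180845]
step 2: S = H·P̄·Hᵀ + R = [155659613/687445 656238584/7561895; 656238584/7561895 18683186596/249542535]
step 2: K = P̄·Hᵀ·S⁻¹ = [-140363757040/587781698081 1113644988325/2351126792324; -55193842000/587781698081 167154849954/587781698081; -206385535676/587781698081 -455853525145/2351126792324]
step 2: x' = x̄ + K·y = [-660935884547/2351126792324, -84033256392/587781698081, 3833476162835/2351126792324]
step 2: P' = (I − K·H)·P̄ = [1254008745365/2351126792324 180953310454/587781698081 -249467989469/2351126792324; 180953310454/587781698081 2903384363782/587781698081 2750027974328/587781698081; -249467989469/2351126792324 2750027974328/587781698081 11662350958133/2351126792324]

step 0: x' = [54341/28079, 30477/28079, 2803/28079], P' = [15564/28079 11788/28079 -366/28079; 11788/28079 132379/28079 121283/28079; -366/28079 121283/28079 125877/28079]
step 1: x' = [-36001608/83180845, 9970263/16636169, 50531592/83180845], P' = [133121086/249542535 5281272/16636169 -24013684/249542535; 5281272/16636169 82777752/16636169 78305736/16636169; -24013684/249542535 78305736/16636169 1242759316/249542535]
step 2: x' = [-660935884547/2351126792324, -84033256392/587781698081, 3833476162835/2351126792324], P' = [1254008745365/2351126792324 180953310454/587781698081 -249467989469/2351126792324; 180953310454/587781698081 2903384363782/587781698081 2750027974328/587781698081; -249467989469/2351126792324 2750027974328/587781698081 11662350958133/2351126792324]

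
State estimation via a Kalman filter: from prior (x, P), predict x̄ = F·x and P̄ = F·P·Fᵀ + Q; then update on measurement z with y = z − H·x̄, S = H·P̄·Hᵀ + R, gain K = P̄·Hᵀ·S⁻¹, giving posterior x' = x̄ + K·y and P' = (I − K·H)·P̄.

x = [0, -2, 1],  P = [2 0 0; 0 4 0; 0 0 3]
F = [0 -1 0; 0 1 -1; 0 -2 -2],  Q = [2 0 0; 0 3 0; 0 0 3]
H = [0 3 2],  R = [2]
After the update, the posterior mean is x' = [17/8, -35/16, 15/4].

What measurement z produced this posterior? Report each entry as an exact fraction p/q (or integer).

x̄ = F·x = [2, -3, 2]
P̄ = F·P·Fᵀ + Q = [6 -4 8; -4 10 -2; 8 -2 31]
S = H·P̄·Hᵀ + R = [192]
K = P̄·Hᵀ·S⁻¹ = [1/48; 13/96; 7/24]
x' − x̄ = [1/8, 13/16, 7/4] = K·y
y = (KᵀK)⁻¹·Kᵀ·(x' − x̄) = [6]
z = y + H·x̄ = [6] + [-5] = [1]

z = [1]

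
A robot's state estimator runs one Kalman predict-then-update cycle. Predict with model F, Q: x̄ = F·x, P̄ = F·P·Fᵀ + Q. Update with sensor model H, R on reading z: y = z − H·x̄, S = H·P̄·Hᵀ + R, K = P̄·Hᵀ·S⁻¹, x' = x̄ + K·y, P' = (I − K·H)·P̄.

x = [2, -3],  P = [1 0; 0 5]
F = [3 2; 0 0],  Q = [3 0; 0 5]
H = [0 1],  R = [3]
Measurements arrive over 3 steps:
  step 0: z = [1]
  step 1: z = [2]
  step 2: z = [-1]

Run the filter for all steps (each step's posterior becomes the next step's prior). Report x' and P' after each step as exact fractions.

step 0: x' = [0, 5/8], P' = [32 0; 0 15/8]
step 1: x' = [5/4, 5/4], P' = [597/2 0; 0 15/8]
step 2: x' = [25/4, -5/8], P' = [2697 0; 0 15/8]

step 0: x̄ = F·x = [0, 0]
step 0: P̄ = F·P·Fᵀ + Q = [32 0; 0 5]
step 0: y = z − H·x̄ = [1]
step 0: S = H·P̄·Hᵀ + R = [8]
step 0: K = P̄·Hᵀ·S⁻¹ = [0; 5/8]
step 0: x' = x̄ + K·y = [0, 5/8]
step 0: P' = (I − K·H)·P̄ = [32 0; 0 15/8]
step 1: x̄ = F·x = [5/4, 0]
step 1: P̄ = F·P·Fᵀ + Q = [597/2 0; 0 5]
step 1: y = z − H·x̄ = [2]
step 1: S = H·P̄·Hᵀ + R = [8]
step 1: K = P̄·Hᵀ·S⁻¹ = [0; 5/8]
step 1: x' = x̄ + K·y = [5/4, 5/4]
step 1: P' = (I − K·H)·P̄ = [597/2 0; 0 15/8]
step 2: x̄ = F·x = [25/4, 0]
step 2: P̄ = F·P·Fᵀ + Q = [2697 0; 0 5]
step 2: y = z − H·x̄ = [-1]
step 2: S = H·P̄·Hᵀ + R = [8]
step 2: K = P̄·Hᵀ·S⁻¹ = [0; 5/8]
step 2: x' = x̄ + K·y = [25/4, -5/8]
step 2: P' = (I − K·H)·P̄ = [2697 0; 0 15/8]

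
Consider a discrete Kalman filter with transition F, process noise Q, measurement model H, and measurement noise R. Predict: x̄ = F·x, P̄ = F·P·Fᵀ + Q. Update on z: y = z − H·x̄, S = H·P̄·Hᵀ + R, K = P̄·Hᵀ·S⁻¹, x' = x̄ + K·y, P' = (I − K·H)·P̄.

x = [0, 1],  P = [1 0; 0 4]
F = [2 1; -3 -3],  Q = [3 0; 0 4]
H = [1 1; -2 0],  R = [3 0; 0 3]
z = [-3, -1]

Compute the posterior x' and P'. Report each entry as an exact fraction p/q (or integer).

x̄ = F·x = [1, -3]
P̄ = F·P·Fᵀ + Q = [11 -18; -18 49]
y = z − H·x̄ = [-1, 1]
S = H·P̄·Hᵀ + R = [27 14; 14 47]
K = P̄·Hᵀ·S⁻¹ = [-21/1073 -496/1073; 953/1073 538/1073]
x' = x̄ + K·y = [598/1073, -3634/1073]
P' = (I − K·H)·P̄ = [744/1073 -807/1073; -807/1073 3666/1073]

x' = [598/1073, -3634/1073]
P' = [744/1073 -807/1073; -807/1073 3666/1073]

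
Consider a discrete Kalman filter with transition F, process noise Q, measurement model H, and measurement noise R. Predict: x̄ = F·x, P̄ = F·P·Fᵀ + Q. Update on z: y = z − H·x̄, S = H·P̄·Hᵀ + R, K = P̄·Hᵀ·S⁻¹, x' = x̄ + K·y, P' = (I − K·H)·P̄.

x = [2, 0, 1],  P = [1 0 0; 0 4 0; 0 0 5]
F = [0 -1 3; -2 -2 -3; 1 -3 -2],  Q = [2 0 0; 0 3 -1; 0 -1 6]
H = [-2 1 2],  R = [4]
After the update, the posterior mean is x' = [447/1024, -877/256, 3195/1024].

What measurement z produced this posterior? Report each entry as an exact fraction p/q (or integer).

x̄ = F·x = [3, -7, 0]
P̄ = F·P·Fᵀ + Q = [51 -37 -18; -37 68 51; -18 51 63]
S = H·P̄·Hᵀ + R = [1024]
K = P̄·Hᵀ·S⁻¹ = [-175/1024; 61/256; 213/1024]
x' − x̄ = [-2625/1024, 915/256, 3195/1024] = K·y
y = (KᵀK)⁻¹·Kᵀ·(x' − x̄) = [15]
z = y + H·x̄ = [15] + [-13] = [2]

z = [2]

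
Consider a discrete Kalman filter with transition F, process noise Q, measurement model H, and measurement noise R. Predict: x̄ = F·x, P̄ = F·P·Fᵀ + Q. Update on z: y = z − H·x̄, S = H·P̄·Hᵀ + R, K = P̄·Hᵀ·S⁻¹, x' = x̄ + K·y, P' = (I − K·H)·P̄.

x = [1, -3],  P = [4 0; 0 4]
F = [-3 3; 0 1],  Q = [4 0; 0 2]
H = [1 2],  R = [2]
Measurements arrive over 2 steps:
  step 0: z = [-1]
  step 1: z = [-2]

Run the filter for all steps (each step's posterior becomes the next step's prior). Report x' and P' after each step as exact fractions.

step 0: x' = [-2/3, -7/25], P' = [28/3 -4; -4 54/25]
step 1: x' = [-3089/3400, -1823/3400], P' = [12367/1700 -4831/1700; -4831/1700 2583/1700]

step 0: x̄ = F·x = [-12, -3]
step 0: P̄ = F·P·Fᵀ + Q = [76 12; 12 6]
step 0: y = z − H·x̄ = [17]
step 0: S = H·P̄·Hᵀ + R = [150]
step 0: K = P̄·Hᵀ·S⁻¹ = [2/3; 4/25]
step 0: x' = x̄ + K·y = [-2/3, -7/25]
step 0: P' = (I − K·H)·P̄ = [28/3 -4; -4 54/25]
step 1: x̄ = F·x = [29/25, -7/25]
step 1: P̄ = F·P·Fᵀ + Q = [4486/25 462/25; 462/25 104/25]
step 1: y = z − H·x̄ = [-13/5]
step 1: S = H·P̄·Hᵀ + R = [272]
step 1: K = P̄·Hᵀ·S⁻¹ = [541/680; 67/680]
step 1: x' = x̄ + K·y = [-3089/3400, -1823/3400]
step 1: P' = (I − K·H)·P̄ = [12367/1700 -4831/1700; -4831/1700 2583/1700]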